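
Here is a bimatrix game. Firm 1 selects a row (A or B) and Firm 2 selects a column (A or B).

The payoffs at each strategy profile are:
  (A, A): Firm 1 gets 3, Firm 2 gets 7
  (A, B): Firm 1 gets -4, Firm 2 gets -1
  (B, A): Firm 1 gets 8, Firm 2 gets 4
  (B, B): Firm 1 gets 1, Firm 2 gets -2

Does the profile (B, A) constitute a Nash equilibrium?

Yes

At (B, A), Firm 1 earns 8; switching to A would give 3, so Firm 1 has no profitable deviation.
Firm 2 earns 4; switching to B would give -2, so Firm 2 has no profitable deviation.
Neither player can gain by a unilateral deviation, so this profile is a Nash equilibrium.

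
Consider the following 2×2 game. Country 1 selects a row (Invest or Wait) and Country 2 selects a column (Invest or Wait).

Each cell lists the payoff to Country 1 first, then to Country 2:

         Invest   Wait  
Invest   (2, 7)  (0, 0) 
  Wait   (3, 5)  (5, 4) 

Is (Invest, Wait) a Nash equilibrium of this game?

No

At (Invest, Wait), Country 1 earns 0; switching to Wait would give 5, so Country 1 would deviate.
Country 2 earns 0; switching to Invest would give 7, so Country 2 would deviate.
Since at least one player can profitably deviate, this is not a Nash equilibrium.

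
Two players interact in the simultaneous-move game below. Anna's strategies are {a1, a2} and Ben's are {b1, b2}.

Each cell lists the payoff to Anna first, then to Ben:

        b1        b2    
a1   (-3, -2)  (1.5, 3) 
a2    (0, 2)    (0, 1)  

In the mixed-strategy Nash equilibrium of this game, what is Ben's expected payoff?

4/3

First find p, the probability Anna plays a1, from Ben's indifference between b1 and b2: −2p + 2(1−p) = 3p + (1−p), giving p = 1/6.
Since Ben is indifferent in equilibrium, Ben's expected payoff equals the payoff from either column against (1/6, 5/6). Using b1: −2(1/6) + 2(5/6) = 4/3.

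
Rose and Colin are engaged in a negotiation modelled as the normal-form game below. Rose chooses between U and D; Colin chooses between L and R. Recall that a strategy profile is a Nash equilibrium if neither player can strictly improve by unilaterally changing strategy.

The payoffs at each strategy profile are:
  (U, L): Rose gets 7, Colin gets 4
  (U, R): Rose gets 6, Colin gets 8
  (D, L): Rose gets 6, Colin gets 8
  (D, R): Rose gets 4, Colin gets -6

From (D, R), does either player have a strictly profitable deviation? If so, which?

Rose at (D, R) earns 4; deviating to U yields 6 — a strict improvement.
Colin earns -6; deviating to L yields 8 — a strict improvement.
Both Rose and Colin have strictly profitable deviations.

Both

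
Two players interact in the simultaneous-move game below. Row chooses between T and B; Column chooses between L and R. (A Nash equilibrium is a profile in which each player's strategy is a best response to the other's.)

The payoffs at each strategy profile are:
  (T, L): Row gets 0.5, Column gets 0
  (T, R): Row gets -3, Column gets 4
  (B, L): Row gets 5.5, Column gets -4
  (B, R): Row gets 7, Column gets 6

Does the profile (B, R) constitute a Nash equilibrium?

At (B, R), Row earns 7; switching to T would give -3, so Row has no profitable deviation.
Column earns 6; switching to L would give -4, so Column has no profitable deviation.
Neither player can gain by a unilateral deviation, so this profile is a Nash equilibrium.

Yes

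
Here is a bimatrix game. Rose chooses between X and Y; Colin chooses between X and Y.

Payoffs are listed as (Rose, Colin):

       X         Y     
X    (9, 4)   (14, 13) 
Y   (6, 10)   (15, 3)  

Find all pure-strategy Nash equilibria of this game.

(X, X): Colin prefers Y (13 > 4) — not an equilibrium.
(X, Y): Rose prefers Y (15 > 14) — not an equilibrium.
(Y, X): Rose prefers X (9 > 6) — not an equilibrium.
(Y, Y): Colin prefers X (10 > 3) — not an equilibrium.

none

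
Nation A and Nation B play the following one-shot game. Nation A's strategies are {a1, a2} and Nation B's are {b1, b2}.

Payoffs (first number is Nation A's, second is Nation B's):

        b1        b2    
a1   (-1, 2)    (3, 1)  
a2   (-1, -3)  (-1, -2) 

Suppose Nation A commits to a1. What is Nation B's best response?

Against a1, Nation B earns 2 from b1 and 1 from b2.
So b1 is the best response.

b1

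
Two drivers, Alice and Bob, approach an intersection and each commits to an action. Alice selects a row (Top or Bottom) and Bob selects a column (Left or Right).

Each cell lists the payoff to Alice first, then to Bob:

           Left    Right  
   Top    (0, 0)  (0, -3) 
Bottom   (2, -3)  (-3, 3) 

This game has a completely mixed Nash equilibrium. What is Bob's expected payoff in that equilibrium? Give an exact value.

-1

First find p, the probability Alice plays Top, from Bob's indifference between Left and Right: −3(1−p) = −3p + 3(1−p), giving p = 2/3.
Since Bob is indifferent in equilibrium, Bob's expected payoff equals the payoff from either column against (2/3, 1/3). Using Left: −3(1/3) = -1.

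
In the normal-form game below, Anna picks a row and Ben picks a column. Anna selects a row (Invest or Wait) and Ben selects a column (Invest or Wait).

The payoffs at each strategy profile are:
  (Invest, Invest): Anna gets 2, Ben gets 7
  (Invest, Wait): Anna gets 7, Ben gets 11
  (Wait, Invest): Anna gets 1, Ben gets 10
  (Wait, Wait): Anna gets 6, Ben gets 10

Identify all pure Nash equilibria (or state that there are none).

(Invest, Invest): Ben prefers Wait (11 > 7) — not an equilibrium.
(Invest, Wait): Anna gets 7 ≥ 6 from Wait, and Ben gets 11 ≥ 7 from Invest — Nash equilibrium.
(Wait, Invest): Anna prefers Invest (2 > 1) — not an equilibrium.
(Wait, Wait): Anna prefers Invest (7 > 6) — not an equilibrium.

(Invest, Wait)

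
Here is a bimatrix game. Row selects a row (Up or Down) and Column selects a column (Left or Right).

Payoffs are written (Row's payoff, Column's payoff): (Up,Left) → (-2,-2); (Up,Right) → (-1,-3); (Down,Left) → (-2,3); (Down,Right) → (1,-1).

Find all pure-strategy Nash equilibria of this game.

(Up, Left): Row gets -2 ≥ -2 from Down, and Column gets -2 ≥ -3 from Right — Nash equilibrium.
(Up, Right): Row prefers Down (1 > -1); Column prefers Left (-2 > -3) — not an equilibrium.
(Down, Left): Row gets -2 ≥ -2 from Up, and Column gets 3 ≥ -1 from Right — Nash equilibrium.
(Down, Right): Column prefers Left (3 > -1) — not an equilibrium.

(Up, Left) and (Down, Left)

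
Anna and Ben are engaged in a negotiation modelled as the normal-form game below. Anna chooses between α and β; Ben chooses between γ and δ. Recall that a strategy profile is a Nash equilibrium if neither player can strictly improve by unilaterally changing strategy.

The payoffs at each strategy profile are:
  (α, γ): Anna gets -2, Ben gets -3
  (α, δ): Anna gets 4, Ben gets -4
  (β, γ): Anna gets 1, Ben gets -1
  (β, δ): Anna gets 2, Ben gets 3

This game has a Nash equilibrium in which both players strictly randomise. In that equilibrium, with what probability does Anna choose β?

Let r be the probability that Anna plays α. In a completely mixed equilibrium, Ben must be indifferent between γ and δ.
Ben's expected payoff from γ is −3r − (1−r); from δ it is −4r + 3(1−r).
Setting these equal: −2r − 1 = −7r + 3, so r = 4/5.
Therefore Anna plays β with probability 1 − 4/5 = 1/5.

1/5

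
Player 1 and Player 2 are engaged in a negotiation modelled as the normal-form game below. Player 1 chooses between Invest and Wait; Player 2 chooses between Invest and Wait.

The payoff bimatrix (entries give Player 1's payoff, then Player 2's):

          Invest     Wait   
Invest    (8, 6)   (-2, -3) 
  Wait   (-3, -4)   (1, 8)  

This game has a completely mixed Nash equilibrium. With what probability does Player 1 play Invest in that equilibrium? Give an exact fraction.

Let x be the probability that Player 1 plays Invest. In a completely mixed equilibrium, Player 2 must be indifferent between Invest and Wait.
Player 2's expected payoff from Invest is 6x − 4(1−x); from Wait it is −3x + 8(1−x).
Setting these equal: 10x − 4 = −11x + 8, so x = 4/7.

4/7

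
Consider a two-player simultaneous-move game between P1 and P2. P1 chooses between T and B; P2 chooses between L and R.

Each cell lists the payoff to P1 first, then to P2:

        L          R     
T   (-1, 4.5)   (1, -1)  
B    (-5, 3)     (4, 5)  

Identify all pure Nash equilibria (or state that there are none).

(T, L) and (B, R)

(T, L): P1 gets -1 ≥ -5 from B, and P2 gets 4.5 ≥ -1 from R — Nash equilibrium.
(T, R): P1 prefers B (4 > 1); P2 prefers L (4.5 > -1) — not an equilibrium.
(B, L): P1 prefers T (-1 > -5); P2 prefers R (5 > 3) — not an equilibrium.
(B, R): P1 gets 4 ≥ 1 from T, and P2 gets 5 ≥ 3 from L — Nash equilibrium.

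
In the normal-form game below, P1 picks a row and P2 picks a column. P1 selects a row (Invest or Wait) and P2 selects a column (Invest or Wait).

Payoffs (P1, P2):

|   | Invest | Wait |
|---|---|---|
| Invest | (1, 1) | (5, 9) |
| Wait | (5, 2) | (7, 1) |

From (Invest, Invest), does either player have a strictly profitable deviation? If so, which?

P1 at (Invest, Invest) earns 1; deviating to Wait yields 5 — a strict improvement.
P2 earns 1; deviating to Wait yields 9 — a strict improvement.
Both P1 and P2 have strictly profitable deviations.

Both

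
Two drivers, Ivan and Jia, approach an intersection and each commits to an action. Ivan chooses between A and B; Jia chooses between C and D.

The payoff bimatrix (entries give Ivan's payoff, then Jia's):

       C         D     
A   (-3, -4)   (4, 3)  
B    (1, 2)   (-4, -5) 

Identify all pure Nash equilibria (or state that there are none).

(A, D) and (B, C)

(A, C): Ivan prefers B (1 > -3); Jia prefers D (3 > -4) — not an equilibrium.
(A, D): Ivan gets 4 ≥ -4 from B, and Jia gets 3 ≥ -4 from C — Nash equilibrium.
(B, C): Ivan gets 1 ≥ -3 from A, and Jia gets 2 ≥ -5 from D — Nash equilibrium.
(B, D): Ivan prefers A (4 > -4); Jia prefers C (2 > -5) — not an equilibrium.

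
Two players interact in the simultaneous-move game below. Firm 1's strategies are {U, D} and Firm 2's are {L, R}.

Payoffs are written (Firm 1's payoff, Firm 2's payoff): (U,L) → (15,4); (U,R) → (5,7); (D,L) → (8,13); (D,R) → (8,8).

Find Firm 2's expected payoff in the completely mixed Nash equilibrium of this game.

First find p, the probability Firm 1 plays U, from Firm 2's indifference between L and R: 4p + 13(1−p) = 7p + 8(1−p), giving p = 5/8.
Since Firm 2 is indifferent in equilibrium, Firm 2's expected payoff equals the payoff from either column against (5/8, 3/8). Using L: 4(5/8) + 13(3/8) = 59/8.

59/8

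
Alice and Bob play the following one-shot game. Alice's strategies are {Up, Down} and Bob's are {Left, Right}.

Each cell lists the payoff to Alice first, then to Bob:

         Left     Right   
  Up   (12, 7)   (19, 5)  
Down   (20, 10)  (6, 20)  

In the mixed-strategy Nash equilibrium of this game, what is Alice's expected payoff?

44/3

First find q, the probability Bob plays Left, from Alice's indifference between Up and Down: 12q + 19(1−q) = 20q + 6(1−q), giving q = 13/21.
Since Alice is indifferent in equilibrium, Alice's expected payoff equals the payoff from either row against (13/21, 8/21). Using Up: 12(13/21) + 19(8/21) = 44/3.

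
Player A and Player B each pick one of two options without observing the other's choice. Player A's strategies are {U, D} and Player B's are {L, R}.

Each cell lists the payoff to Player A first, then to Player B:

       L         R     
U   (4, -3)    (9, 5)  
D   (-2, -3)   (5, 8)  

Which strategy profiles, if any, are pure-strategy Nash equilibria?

(U, R)

(U, L): Player B prefers R (5 > -3) — not an equilibrium.
(U, R): Player A gets 9 ≥ 5 from D, and Player B gets 5 ≥ -3 from L — Nash equilibrium.
(D, L): Player A prefers U (4 > -2); Player B prefers R (8 > -3) — not an equilibrium.
(D, R): Player A prefers U (9 > 5) — not an equilibrium.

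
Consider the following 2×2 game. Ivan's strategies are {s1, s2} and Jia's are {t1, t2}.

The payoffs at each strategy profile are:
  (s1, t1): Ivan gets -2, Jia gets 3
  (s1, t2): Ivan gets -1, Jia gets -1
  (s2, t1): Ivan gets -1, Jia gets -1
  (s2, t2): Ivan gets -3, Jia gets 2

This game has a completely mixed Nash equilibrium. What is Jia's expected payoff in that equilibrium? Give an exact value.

First find p, the probability Ivan plays s1, from Jia's indifference between t1 and t2: 3p − (1−p) = −p + 2(1−p), giving p = 3/7.
Since Jia is indifferent in equilibrium, Jia's expected payoff equals the payoff from either column against (3/7, 4/7). Using t1: 3(3/7) − (4/7) = 5/7.

5/7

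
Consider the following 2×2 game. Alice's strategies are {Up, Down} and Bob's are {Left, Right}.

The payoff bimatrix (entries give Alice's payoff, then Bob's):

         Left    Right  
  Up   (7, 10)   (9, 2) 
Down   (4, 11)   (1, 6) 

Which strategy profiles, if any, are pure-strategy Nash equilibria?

(Up, Left): Alice gets 7 ≥ 4 from Down, and Bob gets 10 ≥ 2 from Right — Nash equilibrium.
(Up, Right): Bob prefers Left (10 > 2) — not an equilibrium.
(Down, Left): Alice prefers Up (7 > 4) — not an equilibrium.
(Down, Right): Alice prefers Up (9 > 1); Bob prefers Left (11 > 6) — not an equilibrium.

(Up, Left)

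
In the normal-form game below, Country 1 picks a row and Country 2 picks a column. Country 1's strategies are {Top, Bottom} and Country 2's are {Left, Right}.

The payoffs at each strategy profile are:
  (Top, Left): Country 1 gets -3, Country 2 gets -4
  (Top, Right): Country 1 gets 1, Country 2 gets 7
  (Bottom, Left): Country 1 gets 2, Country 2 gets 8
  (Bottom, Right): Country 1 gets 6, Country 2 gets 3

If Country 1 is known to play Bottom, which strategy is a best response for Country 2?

Left

Against Bottom, Country 2 earns 8 from Left and 3 from Right.
So Left is the best response.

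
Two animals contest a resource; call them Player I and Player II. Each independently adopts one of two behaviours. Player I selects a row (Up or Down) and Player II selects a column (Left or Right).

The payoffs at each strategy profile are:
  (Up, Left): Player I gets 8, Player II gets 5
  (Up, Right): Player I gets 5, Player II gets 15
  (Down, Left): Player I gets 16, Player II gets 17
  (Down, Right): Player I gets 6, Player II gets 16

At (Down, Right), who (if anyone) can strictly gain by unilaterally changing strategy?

Player I at (Down, Right) earns 6; deviating to Up yields 5 — not better.
Player II earns 16; deviating to Left yields 17 — a strict improvement.
Only Player II has a strictly profitable deviation.

Player II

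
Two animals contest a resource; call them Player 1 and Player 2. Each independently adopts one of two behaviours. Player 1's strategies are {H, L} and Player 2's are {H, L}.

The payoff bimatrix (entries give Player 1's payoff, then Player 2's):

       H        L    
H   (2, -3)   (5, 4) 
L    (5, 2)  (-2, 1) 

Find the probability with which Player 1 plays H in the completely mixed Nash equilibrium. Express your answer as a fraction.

Let p be the probability that Player 1 plays H. In a completely mixed equilibrium, Player 2 must be indifferent between H and L.
Player 2's expected payoff from H is −3p + 2(1−p); from L it is 4p + (1−p).
Setting these equal: −5p + 2 = 3p + 1, so p = 1/8.

1/8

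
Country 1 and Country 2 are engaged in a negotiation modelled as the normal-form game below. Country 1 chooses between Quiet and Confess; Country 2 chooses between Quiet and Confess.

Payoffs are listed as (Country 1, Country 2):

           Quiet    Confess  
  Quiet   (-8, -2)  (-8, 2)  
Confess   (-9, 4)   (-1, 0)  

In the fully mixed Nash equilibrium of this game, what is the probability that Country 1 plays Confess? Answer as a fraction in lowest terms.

Let p be the probability that Country 1 plays Quiet. In a completely mixed equilibrium, Country 2 must be indifferent between Quiet and Confess.
Country 2's expected payoff from Quiet is −2p + 4(1−p); from Confess it is 2p.
Setting these equal: −6p + 4 = 2p, so p = 1/2.
Therefore Country 1 plays Confess with probability 1 − 1/2 = 1/2.

1/2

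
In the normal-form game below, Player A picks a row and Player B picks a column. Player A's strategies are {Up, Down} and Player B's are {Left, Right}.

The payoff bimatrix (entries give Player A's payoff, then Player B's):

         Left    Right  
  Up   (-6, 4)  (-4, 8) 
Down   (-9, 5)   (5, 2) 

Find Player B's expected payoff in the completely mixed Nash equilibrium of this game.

32/7

First find p, the probability Player A plays Up, from Player B's indifference between Left and Right: 4p + 5(1−p) = 8p + 2(1−p), giving p = 3/7.
Since Player B is indifferent in equilibrium, Player B's expected payoff equals the payoff from either column against (3/7, 4/7). Using Left: 4(3/7) + 5(4/7) = 32/7.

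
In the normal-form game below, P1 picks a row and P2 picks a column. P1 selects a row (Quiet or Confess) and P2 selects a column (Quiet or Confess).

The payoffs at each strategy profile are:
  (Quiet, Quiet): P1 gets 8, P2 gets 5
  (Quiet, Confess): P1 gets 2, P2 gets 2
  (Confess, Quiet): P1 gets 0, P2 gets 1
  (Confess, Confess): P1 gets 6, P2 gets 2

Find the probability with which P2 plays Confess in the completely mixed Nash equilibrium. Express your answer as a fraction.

2/3

Let q be the probability that P2 plays Quiet. In a completely mixed equilibrium, P1 must be indifferent between Quiet and Confess.
P1's expected payoff from Quiet is 8q + 2(1−q); from Confess it is 6(1−q).
Setting these equal: 6q + 2 = −6q + 6, so q = 1/3.
Therefore P2 plays Confess with probability 1 − 1/3 = 2/3.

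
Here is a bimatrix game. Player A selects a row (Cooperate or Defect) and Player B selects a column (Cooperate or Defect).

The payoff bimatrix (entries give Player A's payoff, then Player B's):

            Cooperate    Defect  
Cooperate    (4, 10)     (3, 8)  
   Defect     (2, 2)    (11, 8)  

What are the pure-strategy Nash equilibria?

(Cooperate, Cooperate) and (Defect, Defect)

(Cooperate, Cooperate): Player A gets 4 ≥ 2 from Defect, and Player B gets 10 ≥ 8 from Defect — Nash equilibrium.
(Cooperate, Defect): Player A prefers Defect (11 > 3); Player B prefers Cooperate (10 > 8) — not an equilibrium.
(Defect, Cooperate): Player A prefers Cooperate (4 > 2); Player B prefers Defect (8 > 2) — not an equilibrium.
(Defect, Defect): Player A gets 11 ≥ 3 from Cooperate, and Player B gets 8 ≥ 2 from Cooperate — Nash equilibrium.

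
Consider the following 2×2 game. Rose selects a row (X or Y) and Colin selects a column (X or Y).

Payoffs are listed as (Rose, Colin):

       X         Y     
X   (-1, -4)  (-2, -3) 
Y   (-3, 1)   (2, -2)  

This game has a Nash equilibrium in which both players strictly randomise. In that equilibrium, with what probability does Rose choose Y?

1/4

Let r be the probability that Rose plays X. In a completely mixed equilibrium, Colin must be indifferent between X and Y.
Colin's expected payoff from X is −4r + (1−r); from Y it is −3r − 2(1−r).
Setting these equal: −5r + 1 = −r − 2, so r = 3/4.
Therefore Rose plays Y with probability 1 − 3/4 = 1/4.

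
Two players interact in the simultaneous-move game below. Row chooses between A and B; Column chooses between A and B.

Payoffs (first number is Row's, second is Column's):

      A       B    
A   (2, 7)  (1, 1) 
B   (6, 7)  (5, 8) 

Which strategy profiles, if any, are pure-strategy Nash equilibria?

(B, B)

(A, A): Row prefers B (6 > 2) — not an equilibrium.
(A, B): Row prefers B (5 > 1); Column prefers A (7 > 1) — not an equilibrium.
(B, A): Column prefers B (8 > 7) — not an equilibrium.
(B, B): Row gets 5 ≥ 1 from A, and Column gets 8 ≥ 7 from A — Nash equilibrium.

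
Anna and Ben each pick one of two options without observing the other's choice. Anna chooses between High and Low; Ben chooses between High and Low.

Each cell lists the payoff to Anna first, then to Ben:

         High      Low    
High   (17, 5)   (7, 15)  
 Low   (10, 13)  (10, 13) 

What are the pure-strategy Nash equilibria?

(Low, Low)

(High, High): Ben prefers Low (15 > 5) — not an equilibrium.
(High, Low): Anna prefers Low (10 > 7) — not an equilibrium.
(Low, High): Anna prefers High (17 > 10) — not an equilibrium.
(Low, Low): Anna gets 10 ≥ 7 from High, and Ben gets 13 ≥ 13 from High — Nash equilibrium.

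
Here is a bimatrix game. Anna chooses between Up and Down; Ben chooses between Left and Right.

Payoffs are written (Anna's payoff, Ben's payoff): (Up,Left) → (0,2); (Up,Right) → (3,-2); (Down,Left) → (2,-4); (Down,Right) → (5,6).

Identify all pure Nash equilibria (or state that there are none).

(Up, Left): Anna prefers Down (2 > 0) — not an equilibrium.
(Up, Right): Anna prefers Down (5 > 3); Ben prefers Left (2 > -2) — not an equilibrium.
(Down, Left): Ben prefers Right (6 > -4) — not an equilibrium.
(Down, Right): Anna gets 5 ≥ 3 from Up, and Ben gets 6 ≥ -4 from Left — Nash equilibrium.

(Down, Right)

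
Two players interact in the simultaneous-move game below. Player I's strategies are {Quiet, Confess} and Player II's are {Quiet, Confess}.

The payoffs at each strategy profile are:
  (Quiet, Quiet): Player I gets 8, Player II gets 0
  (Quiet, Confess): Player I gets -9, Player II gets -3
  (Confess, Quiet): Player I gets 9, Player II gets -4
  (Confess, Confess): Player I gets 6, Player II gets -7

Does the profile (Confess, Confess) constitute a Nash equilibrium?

No

At (Confess, Confess), Player I earns 6; switching to Quiet would give -9, so Player I has no profitable deviation.
Player II earns -7; switching to Quiet would give -4, so Player II would deviate.
Since at least one player can profitably deviate, this is not a Nash equilibrium.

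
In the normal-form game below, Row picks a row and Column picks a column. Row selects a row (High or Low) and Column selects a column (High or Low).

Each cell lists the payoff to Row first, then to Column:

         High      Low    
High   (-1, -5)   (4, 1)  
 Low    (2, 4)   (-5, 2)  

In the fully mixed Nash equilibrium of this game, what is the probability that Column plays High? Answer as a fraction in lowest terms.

Let q be the probability that Column plays High. In a completely mixed equilibrium, Row must be indifferent between High and Low.
Row's expected payoff from High is −q + 4(1−q); from Low it is 2q − 5(1−q).
Setting these equal: −5q + 4 = 7q − 5, so q = 3/4.

3/4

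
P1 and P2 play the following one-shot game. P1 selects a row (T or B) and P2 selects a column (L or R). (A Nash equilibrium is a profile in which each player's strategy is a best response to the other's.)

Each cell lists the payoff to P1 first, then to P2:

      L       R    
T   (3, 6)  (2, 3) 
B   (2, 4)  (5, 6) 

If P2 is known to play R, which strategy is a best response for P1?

B

Against R, P1 earns 2 from T and 5 from B.
So B is the best response.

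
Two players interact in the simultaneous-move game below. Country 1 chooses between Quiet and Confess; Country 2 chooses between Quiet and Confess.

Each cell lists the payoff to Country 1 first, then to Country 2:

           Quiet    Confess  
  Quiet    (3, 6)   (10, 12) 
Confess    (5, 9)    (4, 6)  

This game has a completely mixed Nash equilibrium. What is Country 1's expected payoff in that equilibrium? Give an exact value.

19/4

First find q, the probability Country 2 plays Quiet, from Country 1's indifference between Quiet and Confess: 3q + 10(1−q) = 5q + 4(1−q), giving q = 3/4.
Since Country 1 is indifferent in equilibrium, Country 1's expected payoff equals the payoff from either row against (3/4, 1/4). Using Quiet: 3(3/4) + 10(1/4) = 19/4.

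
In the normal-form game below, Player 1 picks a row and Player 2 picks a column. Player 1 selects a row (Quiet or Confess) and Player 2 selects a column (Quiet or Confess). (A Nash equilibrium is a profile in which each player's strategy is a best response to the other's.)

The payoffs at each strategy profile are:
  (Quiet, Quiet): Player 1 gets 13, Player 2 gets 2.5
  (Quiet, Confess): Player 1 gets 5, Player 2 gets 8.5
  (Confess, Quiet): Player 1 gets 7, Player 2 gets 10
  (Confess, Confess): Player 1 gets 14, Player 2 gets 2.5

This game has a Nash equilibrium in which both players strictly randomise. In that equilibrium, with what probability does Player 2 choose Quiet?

3/5

Let q be the probability that Player 2 plays Quiet. In a completely mixed equilibrium, Player 1 must be indifferent between Quiet and Confess.
Player 1's expected payoff from Quiet is 13q + 5(1−q); from Confess it is 7q + 14(1−q).
Setting these equal: 8q + 5 = −7q + 14, so q = 3/5.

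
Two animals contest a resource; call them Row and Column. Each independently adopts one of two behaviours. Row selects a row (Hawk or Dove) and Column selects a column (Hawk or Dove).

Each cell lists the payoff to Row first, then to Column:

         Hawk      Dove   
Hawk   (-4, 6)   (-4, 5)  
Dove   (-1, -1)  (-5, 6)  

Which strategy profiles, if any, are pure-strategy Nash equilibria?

none

(Hawk, Hawk): Row prefers Dove (-1 > -4) — not an equilibrium.
(Hawk, Dove): Column prefers Hawk (6 > 5) — not an equilibrium.
(Dove, Hawk): Column prefers Dove (6 > -1) — not an equilibrium.
(Dove, Dove): Row prefers Hawk (-4 > -5) — not an equilibrium.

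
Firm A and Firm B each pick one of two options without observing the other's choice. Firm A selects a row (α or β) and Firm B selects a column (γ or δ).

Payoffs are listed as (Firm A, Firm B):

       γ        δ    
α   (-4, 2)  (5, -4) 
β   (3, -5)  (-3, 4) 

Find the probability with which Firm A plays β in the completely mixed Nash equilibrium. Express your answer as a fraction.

Let r be the probability that Firm A plays α. In a completely mixed equilibrium, Firm B must be indifferent between γ and δ.
Firm B's expected payoff from γ is 2r − 5(1−r); from δ it is −4r + 4(1−r).
Setting these equal: 7r − 5 = −8r + 4, so r = 3/5.
Therefore Firm A plays β with probability 1 − 3/5 = 2/5.

2/5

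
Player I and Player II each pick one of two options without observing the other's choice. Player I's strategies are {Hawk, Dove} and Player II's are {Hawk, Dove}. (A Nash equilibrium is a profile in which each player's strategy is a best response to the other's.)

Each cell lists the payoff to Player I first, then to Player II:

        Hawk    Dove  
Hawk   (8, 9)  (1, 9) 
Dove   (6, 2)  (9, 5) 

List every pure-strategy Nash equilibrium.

(Hawk, Hawk): Player I gets 8 ≥ 6 from Dove, and Player II gets 9 ≥ 9 from Dove — Nash equilibrium.
(Hawk, Dove): Player I prefers Dove (9 > 1) — not an equilibrium.
(Dove, Hawk): Player I prefers Hawk (8 > 6); Player II prefers Dove (5 > 2) — not an equilibrium.
(Dove, Dove): Player I gets 9 ≥ 1 from Hawk, and Player II gets 5 ≥ 2 from Hawk — Nash equilibrium.

(Hawk, Hawk) and (Dove, Dove)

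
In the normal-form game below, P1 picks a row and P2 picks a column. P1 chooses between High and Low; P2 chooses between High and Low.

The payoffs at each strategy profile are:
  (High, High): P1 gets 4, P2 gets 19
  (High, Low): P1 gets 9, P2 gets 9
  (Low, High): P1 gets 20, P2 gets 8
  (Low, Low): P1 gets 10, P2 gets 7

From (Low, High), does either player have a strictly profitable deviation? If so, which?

P1 at (Low, High) earns 20; deviating to High yields 4 — not better.
P2 earns 8; deviating to Low yields 7 — not better.
Neither player can strictly improve; the profile is a Nash equilibrium.

Neither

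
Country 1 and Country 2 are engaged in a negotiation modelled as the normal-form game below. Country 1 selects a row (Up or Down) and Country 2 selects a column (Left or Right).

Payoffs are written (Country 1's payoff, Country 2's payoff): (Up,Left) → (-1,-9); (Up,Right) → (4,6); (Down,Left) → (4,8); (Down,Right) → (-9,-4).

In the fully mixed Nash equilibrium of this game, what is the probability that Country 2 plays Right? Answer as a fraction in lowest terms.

Let y be the probability that Country 2 plays Left. In a completely mixed equilibrium, Country 1 must be indifferent between Up and Down.
Country 1's expected payoff from Up is −y + 4(1−y); from Down it is 4y − 9(1−y).
Setting these equal: −5y + 4 = 13y − 9, so y = 13/18.
Therefore Country 2 plays Right with probability 1 − 13/18 = 5/18.

5/18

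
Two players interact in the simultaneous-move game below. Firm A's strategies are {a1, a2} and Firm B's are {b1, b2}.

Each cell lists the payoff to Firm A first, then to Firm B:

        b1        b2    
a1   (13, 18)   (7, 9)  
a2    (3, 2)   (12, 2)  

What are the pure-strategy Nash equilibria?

(a1, b1) and (a2, b2)

(a1, b1): Firm A gets 13 ≥ 3 from a2, and Firm B gets 18 ≥ 9 from b2 — Nash equilibrium.
(a1, b2): Firm A prefers a2 (12 > 7); Firm B prefers b1 (18 > 9) — not an equilibrium.
(a2, b1): Firm A prefers a1 (13 > 3) — not an equilibrium.
(a2, b2): Firm A gets 12 ≥ 7 from a1, and Firm B gets 2 ≥ 2 from b1 — Nash equilibrium.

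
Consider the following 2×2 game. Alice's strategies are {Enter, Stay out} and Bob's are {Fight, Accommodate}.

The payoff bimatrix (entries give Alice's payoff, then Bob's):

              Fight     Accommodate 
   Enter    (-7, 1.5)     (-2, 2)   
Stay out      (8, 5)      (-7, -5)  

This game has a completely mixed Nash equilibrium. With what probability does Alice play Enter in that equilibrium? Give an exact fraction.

20/21

Let r be the probability that Alice plays Enter. In a completely mixed equilibrium, Bob must be indifferent between Fight and Accommodate.
Bob's expected payoff from Fight is 1.5r + 5(1−r); from Accommodate it is 2r − 5(1−r).
Setting these equal: −3.5r + 5 = 7r − 5, so r = 20/21.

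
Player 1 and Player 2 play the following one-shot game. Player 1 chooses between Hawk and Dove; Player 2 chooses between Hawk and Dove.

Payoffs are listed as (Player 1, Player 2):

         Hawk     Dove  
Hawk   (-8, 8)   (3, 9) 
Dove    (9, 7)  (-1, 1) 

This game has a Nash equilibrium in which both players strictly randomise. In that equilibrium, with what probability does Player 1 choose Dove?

1/7

Let p be the probability that Player 1 plays Hawk. In a completely mixed equilibrium, Player 2 must be indifferent between Hawk and Dove.
Player 2's expected payoff from Hawk is 8p + 7(1−p); from Dove it is 9p + (1−p).
Setting these equal: p + 7 = 8p + 1, so p = 6/7.
Therefore Player 1 plays Dove with probability 1 − 6/7 = 1/7.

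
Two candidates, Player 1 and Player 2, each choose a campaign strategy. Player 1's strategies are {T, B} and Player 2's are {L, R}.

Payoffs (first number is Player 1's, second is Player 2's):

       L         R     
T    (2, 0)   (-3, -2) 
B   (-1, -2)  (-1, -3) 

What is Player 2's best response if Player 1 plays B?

L

Against B, Player 2 earns -2 from L and -3 from R.
So L is the best response.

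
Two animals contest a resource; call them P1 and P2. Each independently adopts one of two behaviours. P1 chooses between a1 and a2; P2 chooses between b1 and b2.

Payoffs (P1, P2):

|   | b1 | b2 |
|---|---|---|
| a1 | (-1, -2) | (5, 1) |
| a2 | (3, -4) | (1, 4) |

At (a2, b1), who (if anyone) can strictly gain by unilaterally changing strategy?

P1 at (a2, b1) earns 3; deviating to a1 yields -1 — not better.
P2 earns -4; deviating to b2 yields 4 — a strict improvement.
Only P2 has a strictly profitable deviation.

P2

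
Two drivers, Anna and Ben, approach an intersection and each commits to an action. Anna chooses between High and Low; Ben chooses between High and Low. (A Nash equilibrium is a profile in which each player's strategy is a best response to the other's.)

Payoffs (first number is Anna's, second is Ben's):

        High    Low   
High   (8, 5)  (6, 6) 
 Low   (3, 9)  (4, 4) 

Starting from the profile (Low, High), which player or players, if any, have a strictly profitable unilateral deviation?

Anna

Anna at (Low, High) earns 3; deviating to High yields 8 — a strict improvement.
Ben earns 9; deviating to Low yields 4 — not better.
Only Anna has a strictly profitable deviation.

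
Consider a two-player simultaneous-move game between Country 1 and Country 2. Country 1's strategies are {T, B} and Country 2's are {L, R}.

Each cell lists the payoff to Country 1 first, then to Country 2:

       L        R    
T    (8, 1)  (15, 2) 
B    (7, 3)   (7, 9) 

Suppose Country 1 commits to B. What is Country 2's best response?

Against B, Country 2 earns 3 from L and 9 from R.
So R is the best response.

R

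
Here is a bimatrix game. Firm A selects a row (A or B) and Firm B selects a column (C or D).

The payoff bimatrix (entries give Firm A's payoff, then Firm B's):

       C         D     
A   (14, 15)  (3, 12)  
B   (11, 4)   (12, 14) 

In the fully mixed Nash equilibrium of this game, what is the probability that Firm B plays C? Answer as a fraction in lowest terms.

3/4

Let c be the probability that Firm B plays C. In a completely mixed equilibrium, Firm A must be indifferent between A and B.
Firm A's expected payoff from A is 14c + 3(1−c); from B it is 11c + 12(1−c).
Setting these equal: 11c + 3 = −c + 12, so c = 3/4.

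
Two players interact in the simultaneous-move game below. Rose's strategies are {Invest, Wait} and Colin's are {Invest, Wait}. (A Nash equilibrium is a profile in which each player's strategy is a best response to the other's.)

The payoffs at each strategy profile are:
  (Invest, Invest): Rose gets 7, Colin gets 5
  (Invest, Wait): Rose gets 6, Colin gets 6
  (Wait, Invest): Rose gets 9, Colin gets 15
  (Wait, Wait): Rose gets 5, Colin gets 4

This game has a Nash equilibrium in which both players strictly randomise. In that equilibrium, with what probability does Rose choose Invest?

11/12

Let p be the probability that Rose plays Invest. In a completely mixed equilibrium, Colin must be indifferent between Invest and Wait.
Colin's expected payoff from Invest is 5p + 15(1−p); from Wait it is 6p + 4(1−p).
Setting these equal: −10p + 15 = 2p + 4, so p = 11/12.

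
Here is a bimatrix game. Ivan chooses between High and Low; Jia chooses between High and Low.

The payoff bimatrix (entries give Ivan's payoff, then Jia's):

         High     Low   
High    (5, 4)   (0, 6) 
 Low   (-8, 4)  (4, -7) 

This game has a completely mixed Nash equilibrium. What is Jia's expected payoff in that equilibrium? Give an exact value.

First find p, the probability Ivan plays High, from Jia's indifference between High and Low: 4p + 4(1−p) = 6p − 7(1−p), giving p = 11/13.
Since Jia is indifferent in equilibrium, Jia's expected payoff equals the payoff from either column against (11/13, 2/13). Using High: 4(11/13) + 4(2/13) = 4.

4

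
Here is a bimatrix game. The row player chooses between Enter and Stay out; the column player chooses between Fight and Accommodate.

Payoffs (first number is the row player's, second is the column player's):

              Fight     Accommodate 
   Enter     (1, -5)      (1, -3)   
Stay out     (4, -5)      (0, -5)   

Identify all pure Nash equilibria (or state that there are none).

(Enter, Accommodate) and (Stay out, Fight)

(Enter, Fight): the row player prefers Stay out (4 > 1); the column player prefers Accommodate (-3 > -5) — not an equilibrium.
(Enter, Accommodate): the row player gets 1 ≥ 0 from Stay out, and the column player gets -3 ≥ -5 from Fight — Nash equilibrium.
(Stay out, Fight): the row player gets 4 ≥ 1 from Enter, and the column player gets -5 ≥ -5 from Accommodate — Nash equilibrium.
(Stay out, Accommodate): the row player prefers Enter (1 > 0) — not an equilibrium.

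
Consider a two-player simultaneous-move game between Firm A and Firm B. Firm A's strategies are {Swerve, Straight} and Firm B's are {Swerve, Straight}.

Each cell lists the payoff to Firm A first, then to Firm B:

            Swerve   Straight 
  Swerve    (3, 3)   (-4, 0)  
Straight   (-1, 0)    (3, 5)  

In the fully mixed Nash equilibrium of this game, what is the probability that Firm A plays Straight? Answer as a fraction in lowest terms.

3/8

Let r be the probability that Firm A plays Swerve. In a completely mixed equilibrium, Firm B must be indifferent between Swerve and Straight.
Firm B's expected payoff from Swerve is 3r; from Straight it is 5(1−r).
Setting these equal: 3r = −5r + 5, so r = 5/8.
Therefore Firm A plays Straight with probability 1 − 5/8 = 3/8.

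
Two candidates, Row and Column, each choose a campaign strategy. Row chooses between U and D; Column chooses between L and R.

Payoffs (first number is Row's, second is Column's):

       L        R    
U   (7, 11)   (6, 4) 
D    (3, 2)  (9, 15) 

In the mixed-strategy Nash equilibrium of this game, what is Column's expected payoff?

157/20

First find x, the probability Row plays U, from Column's indifference between L and R: 11x + 2(1−x) = 4x + 15(1−x), giving x = 13/20.
Since Column is indifferent in equilibrium, Column's expected payoff equals the payoff from either column against (13/20, 7/20). Using L: 11(13/20) + 2(7/20) = 157/20.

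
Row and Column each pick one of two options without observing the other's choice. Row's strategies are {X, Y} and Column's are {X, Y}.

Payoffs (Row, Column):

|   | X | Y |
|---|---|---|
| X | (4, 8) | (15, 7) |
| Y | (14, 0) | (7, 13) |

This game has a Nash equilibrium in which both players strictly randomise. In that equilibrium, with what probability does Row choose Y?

1/14

Let r be the probability that Row plays X. In a completely mixed equilibrium, Column must be indifferent between X and Y.
Column's expected payoff from X is 8r; from Y it is 7r + 13(1−r).
Setting these equal: 8r = −6r + 13, so r = 13/14.
Therefore Row plays Y with probability 1 − 13/14 = 1/14.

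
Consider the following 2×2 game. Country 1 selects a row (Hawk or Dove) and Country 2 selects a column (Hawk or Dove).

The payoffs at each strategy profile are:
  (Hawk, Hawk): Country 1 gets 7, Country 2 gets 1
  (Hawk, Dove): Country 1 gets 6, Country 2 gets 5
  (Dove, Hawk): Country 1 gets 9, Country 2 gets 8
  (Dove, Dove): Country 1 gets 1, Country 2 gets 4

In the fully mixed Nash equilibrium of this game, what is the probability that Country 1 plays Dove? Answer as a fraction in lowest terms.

1/2

Let x be the probability that Country 1 plays Hawk. In a completely mixed equilibrium, Country 2 must be indifferent between Hawk and Dove.
Country 2's expected payoff from Hawk is x + 8(1−x); from Dove it is 5x + 4(1−x).
Setting these equal: −7x + 8 = x + 4, so x = 1/2.
Therefore Country 1 plays Dove with probability 1 − 1/2 = 1/2.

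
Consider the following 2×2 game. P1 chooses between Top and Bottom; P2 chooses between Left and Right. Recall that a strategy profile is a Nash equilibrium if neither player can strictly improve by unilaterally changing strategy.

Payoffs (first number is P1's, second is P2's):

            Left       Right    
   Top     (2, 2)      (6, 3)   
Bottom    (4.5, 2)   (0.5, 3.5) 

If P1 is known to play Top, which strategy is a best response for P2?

Right

Against Top, P2 earns 2 from Left and 3 from Right.
So Right is the best response.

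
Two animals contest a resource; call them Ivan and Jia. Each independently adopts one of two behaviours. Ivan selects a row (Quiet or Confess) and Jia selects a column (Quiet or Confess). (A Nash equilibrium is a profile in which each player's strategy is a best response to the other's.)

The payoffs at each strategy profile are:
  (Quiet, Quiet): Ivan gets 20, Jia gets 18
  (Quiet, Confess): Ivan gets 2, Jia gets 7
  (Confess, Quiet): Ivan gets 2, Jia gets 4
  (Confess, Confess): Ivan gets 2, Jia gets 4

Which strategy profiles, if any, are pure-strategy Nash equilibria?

(Quiet, Quiet) and (Confess, Confess)

(Quiet, Quiet): Ivan gets 20 ≥ 2 from Confess, and Jia gets 18 ≥ 7 from Confess — Nash equilibrium.
(Quiet, Confess): Jia prefers Quiet (18 > 7) — not an equilibrium.
(Confess, Quiet): Ivan prefers Quiet (20 > 2) — not an equilibrium.
(Confess, Confess): Ivan gets 2 ≥ 2 from Quiet, and Jia gets 4 ≥ 4 from Quiet — Nash equilibrium.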